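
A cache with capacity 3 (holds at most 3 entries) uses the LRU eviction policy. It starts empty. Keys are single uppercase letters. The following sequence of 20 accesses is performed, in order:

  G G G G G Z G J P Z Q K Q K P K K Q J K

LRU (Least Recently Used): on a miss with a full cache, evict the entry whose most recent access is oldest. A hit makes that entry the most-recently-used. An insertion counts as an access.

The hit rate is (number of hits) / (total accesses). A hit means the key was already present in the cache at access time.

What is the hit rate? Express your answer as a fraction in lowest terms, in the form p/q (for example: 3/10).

Answer: 11/20

Derivation:
LRU simulation (capacity=3):
  1. access G: MISS. Cache (LRU->MRU): [G]
  2. access G: HIT. Cache (LRU->MRU): [G]
  3. access G: HIT. Cache (LRU->MRU): [G]
  4. access G: HIT. Cache (LRU->MRU): [G]
  5. access G: HIT. Cache (LRU->MRU): [G]
  6. access Z: MISS. Cache (LRU->MRU): [G Z]
  7. access G: HIT. Cache (LRU->MRU): [Z G]
  8. access J: MISS. Cache (LRU->MRU): [Z G J]
  9. access P: MISS, evict Z. Cache (LRU->MRU): [G J P]
  10. access Z: MISS, evict G. Cache (LRU->MRU): [J P Z]
  11. access Q: MISS, evict J. Cache (LRU->MRU): [P Z Q]
  12. access K: MISS, evict P. Cache (LRU->MRU): [Z Q K]
  13. access Q: HIT. Cache (LRU->MRU): [Z K Q]
  14. access K: HIT. Cache (LRU->MRU): [Z Q K]
  15. access P: MISS, evict Z. Cache (LRU->MRU): [Q K P]
  16. access K: HIT. Cache (LRU->MRU): [Q P K]
  17. access K: HIT. Cache (LRU->MRU): [Q P K]
  18. access Q: HIT. Cache (LRU->MRU): [P K Q]
  19. access J: MISS, evict P. Cache (LRU->MRU): [K Q J]
  20. access K: HIT. Cache (LRU->MRU): [Q J K]
Total: 11 hits, 9 misses, 6 evictions

Hit rate = 11/20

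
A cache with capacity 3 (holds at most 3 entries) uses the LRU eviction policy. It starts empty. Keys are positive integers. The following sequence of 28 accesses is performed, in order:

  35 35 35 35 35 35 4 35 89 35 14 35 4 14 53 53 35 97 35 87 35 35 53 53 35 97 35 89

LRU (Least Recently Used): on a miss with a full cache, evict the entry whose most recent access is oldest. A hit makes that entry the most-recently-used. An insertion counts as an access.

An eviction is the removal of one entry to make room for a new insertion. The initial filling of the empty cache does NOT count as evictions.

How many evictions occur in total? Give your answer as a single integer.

LRU simulation (capacity=3):
  1. access 35: MISS. Cache (LRU->MRU): [35]
  2. access 35: HIT. Cache (LRU->MRU): [35]
  3. access 35: HIT. Cache (LRU->MRU): [35]
  4. access 35: HIT. Cache (LRU->MRU): [35]
  5. access 35: HIT. Cache (LRU->MRU): [35]
  6. access 35: HIT. Cache (LRU->MRU): [35]
  7. access 4: MISS. Cache (LRU->MRU): [35 4]
  8. access 35: HIT. Cache (LRU->MRU): [4 35]
  9. access 89: MISS. Cache (LRU->MRU): [4 35 89]
  10. access 35: HIT. Cache (LRU->MRU): [4 89 35]
  11. access 14: MISS, evict 4. Cache (LRU->MRU): [89 35 14]
  12. access 35: HIT. Cache (LRU->MRU): [89 14 35]
  13. access 4: MISS, evict 89. Cache (LRU->MRU): [14 35 4]
  14. access 14: HIT. Cache (LRU->MRU): [35 4 14]
  15. access 53: MISS, evict 35. Cache (LRU->MRU): [4 14 53]
  16. access 53: HIT. Cache (LRU->MRU): [4 14 53]
  17. access 35: MISS, evict 4. Cache (LRU->MRU): [14 53 35]
  18. access 97: MISS, evict 14. Cache (LRU->MRU): [53 35 97]
  19. access 35: HIT. Cache (LRU->MRU): [53 97 35]
  20. access 87: MISS, evict 53. Cache (LRU->MRU): [97 35 87]
  21. access 35: HIT. Cache (LRU->MRU): [97 87 35]
  22. access 35: HIT. Cache (LRU->MRU): [97 87 35]
  23. access 53: MISS, evict 97. Cache (LRU->MRU): [87 35 53]
  24. access 53: HIT. Cache (LRU->MRU): [87 35 53]
  25. access 35: HIT. Cache (LRU->MRU): [87 53 35]
  26. access 97: MISS, evict 87. Cache (LRU->MRU): [53 35 97]
  27. access 35: HIT. Cache (LRU->MRU): [53 97 35]
  28. access 89: MISS, evict 53. Cache (LRU->MRU): [97 35 89]
Total: 16 hits, 12 misses, 9 evictions

Answer: 9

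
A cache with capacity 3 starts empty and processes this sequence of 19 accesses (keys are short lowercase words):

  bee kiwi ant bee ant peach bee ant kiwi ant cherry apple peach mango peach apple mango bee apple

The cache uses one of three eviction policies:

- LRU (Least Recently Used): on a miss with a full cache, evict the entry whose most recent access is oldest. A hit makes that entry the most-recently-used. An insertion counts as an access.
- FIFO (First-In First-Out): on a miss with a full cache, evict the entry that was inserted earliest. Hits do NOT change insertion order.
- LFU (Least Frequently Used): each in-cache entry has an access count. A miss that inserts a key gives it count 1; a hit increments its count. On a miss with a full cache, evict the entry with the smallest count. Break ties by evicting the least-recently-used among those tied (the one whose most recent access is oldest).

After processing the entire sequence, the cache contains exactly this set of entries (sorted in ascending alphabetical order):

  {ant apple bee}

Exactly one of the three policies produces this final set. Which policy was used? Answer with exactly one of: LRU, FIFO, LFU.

Simulating under each policy and comparing final sets:
  LRU: final set = {apple bee mango} -> differs
  FIFO: final set = {apple bee mango} -> differs
  LFU: final set = {ant apple bee} -> MATCHES target
Only LFU produces the target set.

Answer: LFU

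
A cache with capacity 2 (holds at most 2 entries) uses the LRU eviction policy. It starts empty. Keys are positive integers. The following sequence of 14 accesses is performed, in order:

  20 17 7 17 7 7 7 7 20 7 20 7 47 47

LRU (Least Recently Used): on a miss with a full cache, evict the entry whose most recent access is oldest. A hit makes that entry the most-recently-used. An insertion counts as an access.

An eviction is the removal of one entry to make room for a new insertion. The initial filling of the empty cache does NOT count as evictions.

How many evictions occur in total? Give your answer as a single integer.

LRU simulation (capacity=2):
  1. access 20: MISS. Cache (LRU->MRU): [20]
  2. access 17: MISS. Cache (LRU->MRU): [20 17]
  3. access 7: MISS, evict 20. Cache (LRU->MRU): [17 7]
  4. access 17: HIT. Cache (LRU->MRU): [7 17]
  5. access 7: HIT. Cache (LRU->MRU): [17 7]
  6. access 7: HIT. Cache (LRU->MRU): [17 7]
  7. access 7: HIT. Cache (LRU->MRU): [17 7]
  8. access 7: HIT. Cache (LRU->MRU): [17 7]
  9. access 20: MISS, evict 17. Cache (LRU->MRU): [7 20]
  10. access 7: HIT. Cache (LRU->MRU): [20 7]
  11. access 20: HIT. Cache (LRU->MRU): [7 20]
  12. access 7: HIT. Cache (LRU->MRU): [20 7]
  13. access 47: MISS, evict 20. Cache (LRU->MRU): [7 47]
  14. access 47: HIT. Cache (LRU->MRU): [7 47]
Total: 9 hits, 5 misses, 3 evictions

Answer: 3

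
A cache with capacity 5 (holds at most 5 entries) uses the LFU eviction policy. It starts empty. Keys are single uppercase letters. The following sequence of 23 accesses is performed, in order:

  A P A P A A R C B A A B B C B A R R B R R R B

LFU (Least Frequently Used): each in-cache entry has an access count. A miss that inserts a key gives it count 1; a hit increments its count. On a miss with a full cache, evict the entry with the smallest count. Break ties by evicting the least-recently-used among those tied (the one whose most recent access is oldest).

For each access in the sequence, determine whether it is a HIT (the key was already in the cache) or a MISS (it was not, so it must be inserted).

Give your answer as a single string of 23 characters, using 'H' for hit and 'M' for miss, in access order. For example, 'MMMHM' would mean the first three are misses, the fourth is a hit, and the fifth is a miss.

Answer: MMHHHHMMMHHHHHHHHHHHHHH

Derivation:
LFU simulation (capacity=5):
  1. access A: MISS. Cache: [A(c=1)]
  2. access P: MISS. Cache: [A(c=1) P(c=1)]
  3. access A: HIT, count now 2. Cache: [P(c=1) A(c=2)]
  4. access P: HIT, count now 2. Cache: [A(c=2) P(c=2)]
  5. access A: HIT, count now 3. Cache: [P(c=2) A(c=3)]
  6. access A: HIT, count now 4. Cache: [P(c=2) A(c=4)]
  7. access R: MISS. Cache: [R(c=1) P(c=2) A(c=4)]
  8. access C: MISS. Cache: [R(c=1) C(c=1) P(c=2) A(c=4)]
  9. access B: MISS. Cache: [R(c=1) C(c=1) B(c=1) P(c=2) A(c=4)]
  10. access A: HIT, count now 5. Cache: [R(c=1) C(c=1) B(c=1) P(c=2) A(c=5)]
  11. access A: HIT, count now 6. Cache: [R(c=1) C(c=1) B(c=1) P(c=2) A(c=6)]
  12. access B: HIT, count now 2. Cache: [R(c=1) C(c=1) P(c=2) B(c=2) A(c=6)]
  13. access B: HIT, count now 3. Cache: [R(c=1) C(c=1) P(c=2) B(c=3) A(c=6)]
  14. access C: HIT, count now 2. Cache: [R(c=1) P(c=2) C(c=2) B(c=3) A(c=6)]
  15. access B: HIT, count now 4. Cache: [R(c=1) P(c=2) C(c=2) B(c=4) A(c=6)]
  16. access A: HIT, count now 7. Cache: [R(c=1) P(c=2) C(c=2) B(c=4) A(c=7)]
  17. access R: HIT, count now 2. Cache: [P(c=2) C(c=2) R(c=2) B(c=4) A(c=7)]
  18. access R: HIT, count now 3. Cache: [P(c=2) C(c=2) R(c=3) B(c=4) A(c=7)]
  19. access B: HIT, count now 5. Cache: [P(c=2) C(c=2) R(c=3) B(c=5) A(c=7)]
  20. access R: HIT, count now 4. Cache: [P(c=2) C(c=2) R(c=4) B(c=5) A(c=7)]
  21. access R: HIT, count now 5. Cache: [P(c=2) C(c=2) B(c=5) R(c=5) A(c=7)]
  22. access R: HIT, count now 6. Cache: [P(c=2) C(c=2) B(c=5) R(c=6) A(c=7)]
  23. access B: HIT, count now 6. Cache: [P(c=2) C(c=2) R(c=6) B(c=6) A(c=7)]
Total: 18 hits, 5 misses, 0 evictions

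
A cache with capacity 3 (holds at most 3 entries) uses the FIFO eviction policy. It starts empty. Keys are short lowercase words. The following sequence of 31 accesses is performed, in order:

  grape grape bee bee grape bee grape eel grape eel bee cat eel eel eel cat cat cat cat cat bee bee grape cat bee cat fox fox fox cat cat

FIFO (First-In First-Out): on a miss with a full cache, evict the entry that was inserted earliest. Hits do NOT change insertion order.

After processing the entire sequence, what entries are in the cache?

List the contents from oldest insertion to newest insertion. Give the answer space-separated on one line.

FIFO simulation (capacity=3):
  1. access grape: MISS. Cache (old->new): [grape]
  2. access grape: HIT. Cache (old->new): [grape]
  3. access bee: MISS. Cache (old->new): [grape bee]
  4. access bee: HIT. Cache (old->new): [grape bee]
  5. access grape: HIT. Cache (old->new): [grape bee]
  6. access bee: HIT. Cache (old->new): [grape bee]
  7. access grape: HIT. Cache (old->new): [grape bee]
  8. access eel: MISS. Cache (old->new): [grape bee eel]
  9. access grape: HIT. Cache (old->new): [grape bee eel]
  10. access eel: HIT. Cache (old->new): [grape bee eel]
  11. access bee: HIT. Cache (old->new): [grape bee eel]
  12. access cat: MISS, evict grape. Cache (old->new): [bee eel cat]
  13. access eel: HIT. Cache (old->new): [bee eel cat]
  14. access eel: HIT. Cache (old->new): [bee eel cat]
  15. access eel: HIT. Cache (old->new): [bee eel cat]
  16. access cat: HIT. Cache (old->new): [bee eel cat]
  17. access cat: HIT. Cache (old->new): [bee eel cat]
  18. access cat: HIT. Cache (old->new): [bee eel cat]
  19. access cat: HIT. Cache (old->new): [bee eel cat]
  20. access cat: HIT. Cache (old->new): [bee eel cat]
  21. access bee: HIT. Cache (old->new): [bee eel cat]
  22. access bee: HIT. Cache (old->new): [bee eel cat]
  23. access grape: MISS, evict bee. Cache (old->new): [eel cat grape]
  24. access cat: HIT. Cache (old->new): [eel cat grape]
  25. access bee: MISS, evict eel. Cache (old->new): [cat grape bee]
  26. access cat: HIT. Cache (old->new): [cat grape bee]
  27. access fox: MISS, evict cat. Cache (old->new): [grape bee fox]
  28. access fox: HIT. Cache (old->new): [grape bee fox]
  29. access fox: HIT. Cache (old->new): [grape bee fox]
  30. access cat: MISS, evict grape. Cache (old->new): [bee fox cat]
  31. access cat: HIT. Cache (old->new): [bee fox cat]
Total: 23 hits, 8 misses, 5 evictions

Answer: bee fox cat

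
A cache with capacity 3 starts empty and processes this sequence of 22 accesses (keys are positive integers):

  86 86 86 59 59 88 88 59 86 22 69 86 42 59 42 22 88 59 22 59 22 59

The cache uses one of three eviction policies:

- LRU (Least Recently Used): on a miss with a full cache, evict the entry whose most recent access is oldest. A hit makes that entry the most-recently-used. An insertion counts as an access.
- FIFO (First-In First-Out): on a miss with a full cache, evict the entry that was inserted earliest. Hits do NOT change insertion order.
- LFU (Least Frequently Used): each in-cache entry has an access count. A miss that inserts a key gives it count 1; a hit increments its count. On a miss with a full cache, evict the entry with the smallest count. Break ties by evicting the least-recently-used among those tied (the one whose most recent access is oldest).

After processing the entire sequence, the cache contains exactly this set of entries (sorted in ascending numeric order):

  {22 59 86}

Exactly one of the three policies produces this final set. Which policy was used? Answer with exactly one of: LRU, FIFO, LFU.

Answer: LFU

Derivation:
Simulating under each policy and comparing final sets:
  LRU: final set = {22 59 88} -> differs
  FIFO: final set = {22 59 88} -> differs
  LFU: final set = {22 59 86} -> MATCHES target
Only LFU produces the target set.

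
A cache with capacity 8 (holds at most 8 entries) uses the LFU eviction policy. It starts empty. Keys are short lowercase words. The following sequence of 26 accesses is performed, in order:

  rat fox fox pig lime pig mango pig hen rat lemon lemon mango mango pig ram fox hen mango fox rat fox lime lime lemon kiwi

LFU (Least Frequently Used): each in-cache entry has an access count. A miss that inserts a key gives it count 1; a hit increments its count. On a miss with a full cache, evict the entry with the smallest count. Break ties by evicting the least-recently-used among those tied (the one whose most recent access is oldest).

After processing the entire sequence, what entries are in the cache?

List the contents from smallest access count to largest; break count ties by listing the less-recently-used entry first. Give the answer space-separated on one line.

Answer: kiwi hen rat lime lemon pig mango fox

Derivation:
LFU simulation (capacity=8):
  1. access rat: MISS. Cache: [rat(c=1)]
  2. access fox: MISS. Cache: [rat(c=1) fox(c=1)]
  3. access fox: HIT, count now 2. Cache: [rat(c=1) fox(c=2)]
  4. access pig: MISS. Cache: [rat(c=1) pig(c=1) fox(c=2)]
  5. access lime: MISS. Cache: [rat(c=1) pig(c=1) lime(c=1) fox(c=2)]
  6. access pig: HIT, count now 2. Cache: [rat(c=1) lime(c=1) fox(c=2) pig(c=2)]
  7. access mango: MISS. Cache: [rat(c=1) lime(c=1) mango(c=1) fox(c=2) pig(c=2)]
  8. access pig: HIT, count now 3. Cache: [rat(c=1) lime(c=1) mango(c=1) fox(c=2) pig(c=3)]
  9. access hen: MISS. Cache: [rat(c=1) lime(c=1) mango(c=1) hen(c=1) fox(c=2) pig(c=3)]
  10. access rat: HIT, count now 2. Cache: [lime(c=1) mango(c=1) hen(c=1) fox(c=2) rat(c=2) pig(c=3)]
  11. access lemon: MISS. Cache: [lime(c=1) mango(c=1) hen(c=1) lemon(c=1) fox(c=2) rat(c=2) pig(c=3)]
  12. access lemon: HIT, count now 2. Cache: [lime(c=1) mango(c=1) hen(c=1) fox(c=2) rat(c=2) lemon(c=2) pig(c=3)]
  13. access mango: HIT, count now 2. Cache: [lime(c=1) hen(c=1) fox(c=2) rat(c=2) lemon(c=2) mango(c=2) pig(c=3)]
  14. access mango: HIT, count now 3. Cache: [lime(c=1) hen(c=1) fox(c=2) rat(c=2) lemon(c=2) pig(c=3) mango(c=3)]
  15. access pig: HIT, count now 4. Cache: [lime(c=1) hen(c=1) fox(c=2) rat(c=2) lemon(c=2) mango(c=3) pig(c=4)]
  16. access ram: MISS. Cache: [lime(c=1) hen(c=1) ram(c=1) fox(c=2) rat(c=2) lemon(c=2) mango(c=3) pig(c=4)]
  17. access fox: HIT, count now 3. Cache: [lime(c=1) hen(c=1) ram(c=1) rat(c=2) lemon(c=2) mango(c=3) fox(c=3) pig(c=4)]
  18. access hen: HIT, count now 2. Cache: [lime(c=1) ram(c=1) rat(c=2) lemon(c=2) hen(c=2) mango(c=3) fox(c=3) pig(c=4)]
  19. access mango: HIT, count now 4. Cache: [lime(c=1) ram(c=1) rat(c=2) lemon(c=2) hen(c=2) fox(c=3) pig(c=4) mango(c=4)]
  20. access fox: HIT, count now 4. Cache: [lime(c=1) ram(c=1) rat(c=2) lemon(c=2) hen(c=2) pig(c=4) mango(c=4) fox(c=4)]
  21. access rat: HIT, count now 3. Cache: [lime(c=1) ram(c=1) lemon(c=2) hen(c=2) rat(c=3) pig(c=4) mango(c=4) fox(c=4)]
  22. access fox: HIT, count now 5. Cache: [lime(c=1) ram(c=1) lemon(c=2) hen(c=2) rat(c=3) pig(c=4) mango(c=4) fox(c=5)]
  23. access lime: HIT, count now 2. Cache: [ram(c=1) lemon(c=2) hen(c=2) lime(c=2) rat(c=3) pig(c=4) mango(c=4) fox(c=5)]
  24. access lime: HIT, count now 3. Cache: [ram(c=1) lemon(c=2) hen(c=2) rat(c=3) lime(c=3) pig(c=4) mango(c=4) fox(c=5)]
  25. access lemon: HIT, count now 3. Cache: [ram(c=1) hen(c=2) rat(c=3) lime(c=3) lemon(c=3) pig(c=4) mango(c=4) fox(c=5)]
  26. access kiwi: MISS, evict ram(c=1). Cache: [kiwi(c=1) hen(c=2) rat(c=3) lime(c=3) lemon(c=3) pig(c=4) mango(c=4) fox(c=5)]
Total: 17 hits, 9 misses, 1 evictions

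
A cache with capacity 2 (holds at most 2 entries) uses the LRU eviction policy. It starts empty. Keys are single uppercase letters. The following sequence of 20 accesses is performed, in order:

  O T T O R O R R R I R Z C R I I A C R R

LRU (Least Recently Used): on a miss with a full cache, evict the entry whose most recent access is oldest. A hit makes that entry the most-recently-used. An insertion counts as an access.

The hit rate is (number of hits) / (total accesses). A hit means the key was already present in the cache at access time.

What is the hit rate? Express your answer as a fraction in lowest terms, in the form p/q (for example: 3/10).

Answer: 9/20

Derivation:
LRU simulation (capacity=2):
  1. access O: MISS. Cache (LRU->MRU): [O]
  2. access T: MISS. Cache (LRU->MRU): [O T]
  3. access T: HIT. Cache (LRU->MRU): [O T]
  4. access O: HIT. Cache (LRU->MRU): [T O]
  5. access R: MISS, evict T. Cache (LRU->MRU): [O R]
  6. access O: HIT. Cache (LRU->MRU): [R O]
  7. access R: HIT. Cache (LRU->MRU): [O R]
  8. access R: HIT. Cache (LRU->MRU): [O R]
  9. access R: HIT. Cache (LRU->MRU): [O R]
  10. access I: MISS, evict O. Cache (LRU->MRU): [R I]
  11. access R: HIT. Cache (LRU->MRU): [I R]
  12. access Z: MISS, evict I. Cache (LRU->MRU): [R Z]
  13. access C: MISS, evict R. Cache (LRU->MRU): [Z C]
  14. access R: MISS, evict Z. Cache (LRU->MRU): [C R]
  15. access I: MISS, evict C. Cache (LRU->MRU): [R I]
  16. access I: HIT. Cache (LRU->MRU): [R I]
  17. access A: MISS, evict R. Cache (LRU->MRU): [I A]
  18. access C: MISS, evict I. Cache (LRU->MRU): [A C]
  19. access R: MISS, evict A. Cache (LRU->MRU): [C R]
  20. access R: HIT. Cache (LRU->MRU): [C R]
Total: 9 hits, 11 misses, 9 evictions

Hit rate = 9/20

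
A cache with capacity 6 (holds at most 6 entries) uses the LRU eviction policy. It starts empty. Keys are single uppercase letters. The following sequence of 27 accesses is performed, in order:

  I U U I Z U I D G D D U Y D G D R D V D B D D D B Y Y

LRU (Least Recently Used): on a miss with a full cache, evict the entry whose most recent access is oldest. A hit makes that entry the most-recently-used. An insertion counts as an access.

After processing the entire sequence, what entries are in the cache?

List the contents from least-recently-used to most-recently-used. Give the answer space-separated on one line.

Answer: G R V D B Y

Derivation:
LRU simulation (capacity=6):
  1. access I: MISS. Cache (LRU->MRU): [I]
  2. access U: MISS. Cache (LRU->MRU): [I U]
  3. access U: HIT. Cache (LRU->MRU): [I U]
  4. access I: HIT. Cache (LRU->MRU): [U I]
  5. access Z: MISS. Cache (LRU->MRU): [U I Z]
  6. access U: HIT. Cache (LRU->MRU): [I Z U]
  7. access I: HIT. Cache (LRU->MRU): [Z U I]
  8. access D: MISS. Cache (LRU->MRU): [Z U I D]
  9. access G: MISS. Cache (LRU->MRU): [Z U I D G]
  10. access D: HIT. Cache (LRU->MRU): [Z U I G D]
  11. access D: HIT. Cache (LRU->MRU): [Z U I G D]
  12. access U: HIT. Cache (LRU->MRU): [Z I G D U]
  13. access Y: MISS. Cache (LRU->MRU): [Z I G D U Y]
  14. access D: HIT. Cache (LRU->MRU): [Z I G U Y D]
  15. access G: HIT. Cache (LRU->MRU): [Z I U Y D G]
  16. access D: HIT. Cache (LRU->MRU): [Z I U Y G D]
  17. access R: MISS, evict Z. Cache (LRU->MRU): [I U Y G D R]
  18. access D: HIT. Cache (LRU->MRU): [I U Y G R D]
  19. access V: MISS, evict I. Cache (LRU->MRU): [U Y G R D V]
  20. access D: HIT. Cache (LRU->MRU): [U Y G R V D]
  21. access B: MISS, evict U. Cache (LRU->MRU): [Y G R V D B]
  22. access D: HIT. Cache (LRU->MRU): [Y G R V B D]
  23. access D: HIT. Cache (LRU->MRU): [Y G R V B D]
  24. access D: HIT. Cache (LRU->MRU): [Y G R V B D]
  25. access B: HIT. Cache (LRU->MRU): [Y G R V D B]
  26. access Y: HIT. Cache (LRU->MRU): [G R V D B Y]
  27. access Y: HIT. Cache (LRU->MRU): [G R V D B Y]
Total: 18 hits, 9 misses, 3 evictions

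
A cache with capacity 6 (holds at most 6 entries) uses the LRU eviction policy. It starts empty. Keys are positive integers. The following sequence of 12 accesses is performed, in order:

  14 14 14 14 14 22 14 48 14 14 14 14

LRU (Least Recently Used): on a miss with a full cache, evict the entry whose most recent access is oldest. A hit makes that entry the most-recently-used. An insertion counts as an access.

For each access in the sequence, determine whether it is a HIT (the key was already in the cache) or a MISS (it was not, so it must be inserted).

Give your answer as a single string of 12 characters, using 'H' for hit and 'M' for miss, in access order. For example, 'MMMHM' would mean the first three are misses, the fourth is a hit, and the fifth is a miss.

LRU simulation (capacity=6):
  1. access 14: MISS. Cache (LRU->MRU): [14]
  2. access 14: HIT. Cache (LRU->MRU): [14]
  3. access 14: HIT. Cache (LRU->MRU): [14]
  4. access 14: HIT. Cache (LRU->MRU): [14]
  5. access 14: HIT. Cache (LRU->MRU): [14]
  6. access 22: MISS. Cache (LRU->MRU): [14 22]
  7. access 14: HIT. Cache (LRU->MRU): [22 14]
  8. access 48: MISS. Cache (LRU->MRU): [22 14 48]
  9. access 14: HIT. Cache (LRU->MRU): [22 48 14]
  10. access 14: HIT. Cache (LRU->MRU): [22 48 14]
  11. access 14: HIT. Cache (LRU->MRU): [22 48 14]
  12. access 14: HIT. Cache (LRU->MRU): [22 48 14]
Total: 9 hits, 3 misses, 0 evictions

Answer: MHHHHMHMHHHH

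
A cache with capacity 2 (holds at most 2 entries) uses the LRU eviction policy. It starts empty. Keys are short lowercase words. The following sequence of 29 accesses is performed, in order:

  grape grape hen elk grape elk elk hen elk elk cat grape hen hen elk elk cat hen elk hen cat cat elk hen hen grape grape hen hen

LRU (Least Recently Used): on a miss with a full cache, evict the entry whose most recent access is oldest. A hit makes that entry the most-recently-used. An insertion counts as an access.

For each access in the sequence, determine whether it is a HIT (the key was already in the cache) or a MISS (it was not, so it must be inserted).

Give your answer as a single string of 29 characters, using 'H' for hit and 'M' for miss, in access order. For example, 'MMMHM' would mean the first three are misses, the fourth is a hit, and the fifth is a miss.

Answer: MHMMMHHMHHMMMHMHMMMHMHMMHMHHH

Derivation:
LRU simulation (capacity=2):
  1. access grape: MISS. Cache (LRU->MRU): [grape]
  2. access grape: HIT. Cache (LRU->MRU): [grape]
  3. access hen: MISS. Cache (LRU->MRU): [grape hen]
  4. access elk: MISS, evict grape. Cache (LRU->MRU): [hen elk]
  5. access grape: MISS, evict hen. Cache (LRU->MRU): [elk grape]
  6. access elk: HIT. Cache (LRU->MRU): [grape elk]
  7. access elk: HIT. Cache (LRU->MRU): [grape elk]
  8. access hen: MISS, evict grape. Cache (LRU->MRU): [elk hen]
  9. access elk: HIT. Cache (LRU->MRU): [hen elk]
  10. access elk: HIT. Cache (LRU->MRU): [hen elk]
  11. access cat: MISS, evict hen. Cache (LRU->MRU): [elk cat]
  12. access grape: MISS, evict elk. Cache (LRU->MRU): [cat grape]
  13. access hen: MISS, evict cat. Cache (LRU->MRU): [grape hen]
  14. access hen: HIT. Cache (LRU->MRU): [grape hen]
  15. access elk: MISS, evict grape. Cache (LRU->MRU): [hen elk]
  16. access elk: HIT. Cache (LRU->MRU): [hen elk]
  17. access cat: MISS, evict hen. Cache (LRU->MRU): [elk cat]
  18. access hen: MISS, evict elk. Cache (LRU->MRU): [cat hen]
  19. access elk: MISS, evict cat. Cache (LRU->MRU): [hen elk]
  20. access hen: HIT. Cache (LRU->MRU): [elk hen]
  21. access cat: MISS, evict elk. Cache (LRU->MRU): [hen cat]
  22. access cat: HIT. Cache (LRU->MRU): [hen cat]
  23. access elk: MISS, evict hen. Cache (LRU->MRU): [cat elk]
  24. access hen: MISS, evict cat. Cache (LRU->MRU): [elk hen]
  25. access hen: HIT. Cache (LRU->MRU): [elk hen]
  26. access grape: MISS, evict elk. Cache (LRU->MRU): [hen grape]
  27. access grape: HIT. Cache (LRU->MRU): [hen grape]
  28. access hen: HIT. Cache (LRU->MRU): [grape hen]
  29. access hen: HIT. Cache (LRU->MRU): [grape hen]
Total: 13 hits, 16 misses, 14 evictions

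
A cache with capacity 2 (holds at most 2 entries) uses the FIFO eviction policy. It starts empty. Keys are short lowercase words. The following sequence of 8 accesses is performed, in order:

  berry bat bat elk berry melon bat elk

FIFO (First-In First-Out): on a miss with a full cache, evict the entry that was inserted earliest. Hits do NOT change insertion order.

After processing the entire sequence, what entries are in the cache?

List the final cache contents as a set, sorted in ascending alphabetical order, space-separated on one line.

Answer: bat elk

Derivation:
FIFO simulation (capacity=2):
  1. access berry: MISS. Cache (old->new): [berry]
  2. access bat: MISS. Cache (old->new): [berry bat]
  3. access bat: HIT. Cache (old->new): [berry bat]
  4. access elk: MISS, evict berry. Cache (old->new): [bat elk]
  5. access berry: MISS, evict bat. Cache (old->new): [elk berry]
  6. access melon: MISS, evict elk. Cache (old->new): [berry melon]
  7. access bat: MISS, evict berry. Cache (old->new): [melon bat]
  8. access elk: MISS, evict melon. Cache (old->new): [bat elk]
Total: 1 hits, 7 misses, 5 evictions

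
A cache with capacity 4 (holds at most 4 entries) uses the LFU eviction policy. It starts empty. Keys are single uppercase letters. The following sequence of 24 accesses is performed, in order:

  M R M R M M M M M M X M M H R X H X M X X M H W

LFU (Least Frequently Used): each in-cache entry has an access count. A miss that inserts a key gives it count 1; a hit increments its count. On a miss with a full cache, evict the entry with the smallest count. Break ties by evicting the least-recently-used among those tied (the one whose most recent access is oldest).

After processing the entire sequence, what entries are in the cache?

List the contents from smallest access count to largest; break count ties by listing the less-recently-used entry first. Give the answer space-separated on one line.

Answer: W H X M

Derivation:
LFU simulation (capacity=4):
  1. access M: MISS. Cache: [M(c=1)]
  2. access R: MISS. Cache: [M(c=1) R(c=1)]
  3. access M: HIT, count now 2. Cache: [R(c=1) M(c=2)]
  4. access R: HIT, count now 2. Cache: [M(c=2) R(c=2)]
  5. access M: HIT, count now 3. Cache: [R(c=2) M(c=3)]
  6. access M: HIT, count now 4. Cache: [R(c=2) M(c=4)]
  7. access M: HIT, count now 5. Cache: [R(c=2) M(c=5)]
  8. access M: HIT, count now 6. Cache: [R(c=2) M(c=6)]
  9. access M: HIT, count now 7. Cache: [R(c=2) M(c=7)]
  10. access M: HIT, count now 8. Cache: [R(c=2) M(c=8)]
  11. access X: MISS. Cache: [X(c=1) R(c=2) M(c=8)]
  12. access M: HIT, count now 9. Cache: [X(c=1) R(c=2) M(c=9)]
  13. access M: HIT, count now 10. Cache: [X(c=1) R(c=2) M(c=10)]
  14. access H: MISS. Cache: [X(c=1) H(c=1) R(c=2) M(c=10)]
  15. access R: HIT, count now 3. Cache: [X(c=1) H(c=1) R(c=3) M(c=10)]
  16. access X: HIT, count now 2. Cache: [H(c=1) X(c=2) R(c=3) M(c=10)]
  17. access H: HIT, count now 2. Cache: [X(c=2) H(c=2) R(c=3) M(c=10)]
  18. access X: HIT, count now 3. Cache: [H(c=2) R(c=3) X(c=3) M(c=10)]
  19. access M: HIT, count now 11. Cache: [H(c=2) R(c=3) X(c=3) M(c=11)]
  20. access X: HIT, count now 4. Cache: [H(c=2) R(c=3) X(c=4) M(c=11)]
  21. access X: HIT, count now 5. Cache: [H(c=2) R(c=3) X(c=5) M(c=11)]
  22. access M: HIT, count now 12. Cache: [H(c=2) R(c=3) X(c=5) M(c=12)]
  23. access H: HIT, count now 3. Cache: [R(c=3) H(c=3) X(c=5) M(c=12)]
  24. access W: MISS, evict R(c=3). Cache: [W(c=1) H(c=3) X(c=5) M(c=12)]
Total: 19 hits, 5 misses, 1 evictions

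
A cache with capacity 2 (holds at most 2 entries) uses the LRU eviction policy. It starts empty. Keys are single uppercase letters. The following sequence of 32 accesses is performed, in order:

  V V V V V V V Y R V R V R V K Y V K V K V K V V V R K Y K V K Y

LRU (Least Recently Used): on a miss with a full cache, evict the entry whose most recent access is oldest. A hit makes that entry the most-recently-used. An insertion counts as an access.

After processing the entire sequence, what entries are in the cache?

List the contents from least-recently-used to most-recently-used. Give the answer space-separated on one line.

LRU simulation (capacity=2):
  1. access V: MISS. Cache (LRU->MRU): [V]
  2. access V: HIT. Cache (LRU->MRU): [V]
  3. access V: HIT. Cache (LRU->MRU): [V]
  4. access V: HIT. Cache (LRU->MRU): [V]
  5. access V: HIT. Cache (LRU->MRU): [V]
  6. access V: HIT. Cache (LRU->MRU): [V]
  7. access V: HIT. Cache (LRU->MRU): [V]
  8. access Y: MISS. Cache (LRU->MRU): [V Y]
  9. access R: MISS, evict V. Cache (LRU->MRU): [Y R]
  10. access V: MISS, evict Y. Cache (LRU->MRU): [R V]
  11. access R: HIT. Cache (LRU->MRU): [V R]
  12. access V: HIT. Cache (LRU->MRU): [R V]
  13. access R: HIT. Cache (LRU->MRU): [V R]
  14. access V: HIT. Cache (LRU->MRU): [R V]
  15. access K: MISS, evict R. Cache (LRU->MRU): [V K]
  16. access Y: MISS, evict V. Cache (LRU->MRU): [K Y]
  17. access V: MISS, evict K. Cache (LRU->MRU): [Y V]
  18. access K: MISS, evict Y. Cache (LRU->MRU): [V K]
  19. access V: HIT. Cache (LRU->MRU): [K V]
  20. access K: HIT. Cache (LRU->MRU): [V K]
  21. access V: HIT. Cache (LRU->MRU): [K V]
  22. access K: HIT. Cache (LRU->MRU): [V K]
  23. access V: HIT. Cache (LRU->MRU): [K V]
  24. access V: HIT. Cache (LRU->MRU): [K V]
  25. access V: HIT. Cache (LRU->MRU): [K V]
  26. access R: MISS, evict K. Cache (LRU->MRU): [V R]
  27. access K: MISS, evict V. Cache (LRU->MRU): [R K]
  28. access Y: MISS, evict R. Cache (LRU->MRU): [K Y]
  29. access K: HIT. Cache (LRU->MRU): [Y K]
  30. access V: MISS, evict Y. Cache (LRU->MRU): [K V]
  31. access K: HIT. Cache (LRU->MRU): [V K]
  32. access Y: MISS, evict V. Cache (LRU->MRU): [K Y]
Total: 19 hits, 13 misses, 11 evictions

Answer: K Y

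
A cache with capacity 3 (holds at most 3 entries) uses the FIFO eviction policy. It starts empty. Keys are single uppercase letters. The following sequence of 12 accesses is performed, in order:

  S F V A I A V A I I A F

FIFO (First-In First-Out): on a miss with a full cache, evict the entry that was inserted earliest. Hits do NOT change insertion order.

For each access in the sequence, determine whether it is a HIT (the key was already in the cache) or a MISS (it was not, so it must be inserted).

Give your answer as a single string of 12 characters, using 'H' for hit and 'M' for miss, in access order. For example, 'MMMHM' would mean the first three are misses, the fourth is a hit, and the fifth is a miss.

FIFO simulation (capacity=3):
  1. access S: MISS. Cache (old->new): [S]
  2. access F: MISS. Cache (old->new): [S F]
  3. access V: MISS. Cache (old->new): [S F V]
  4. access A: MISS, evict S. Cache (old->new): [F V A]
  5. access I: MISS, evict F. Cache (old->new): [V A I]
  6. access A: HIT. Cache (old->new): [V A I]
  7. access V: HIT. Cache (old->new): [V A I]
  8. access A: HIT. Cache (old->new): [V A I]
  9. access I: HIT. Cache (old->new): [V A I]
  10. access I: HIT. Cache (old->new): [V A I]
  11. access A: HIT. Cache (old->new): [V A I]
  12. access F: MISS, evict V. Cache (old->new): [A I F]
Total: 6 hits, 6 misses, 3 evictions

Answer: MMMMMHHHHHHM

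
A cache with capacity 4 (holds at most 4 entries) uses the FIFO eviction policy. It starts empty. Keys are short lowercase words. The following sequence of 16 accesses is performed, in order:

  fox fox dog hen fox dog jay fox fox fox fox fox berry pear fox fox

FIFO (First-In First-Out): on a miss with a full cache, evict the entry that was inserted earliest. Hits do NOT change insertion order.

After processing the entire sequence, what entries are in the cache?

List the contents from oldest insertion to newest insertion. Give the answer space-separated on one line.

Answer: jay berry pear fox

Derivation:
FIFO simulation (capacity=4):
  1. access fox: MISS. Cache (old->new): [fox]
  2. access fox: HIT. Cache (old->new): [fox]
  3. access dog: MISS. Cache (old->new): [fox dog]
  4. access hen: MISS. Cache (old->new): [fox dog hen]
  5. access fox: HIT. Cache (old->new): [fox dog hen]
  6. access dog: HIT. Cache (old->new): [fox dog hen]
  7. access jay: MISS. Cache (old->new): [fox dog hen jay]
  8. access fox: HIT. Cache (old->new): [fox dog hen jay]
  9. access fox: HIT. Cache (old->new): [fox dog hen jay]
  10. access fox: HIT. Cache (old->new): [fox dog hen jay]
  11. access fox: HIT. Cache (old->new): [fox dog hen jay]
  12. access fox: HIT. Cache (old->new): [fox dog hen jay]
  13. access berry: MISS, evict fox. Cache (old->new): [dog hen jay berry]
  14. access pear: MISS, evict dog. Cache (old->new): [hen jay berry pear]
  15. access fox: MISS, evict hen. Cache (old->new): [jay berry pear fox]
  16. access fox: HIT. Cache (old->new): [jay berry pear fox]
Total: 9 hits, 7 misses, 3 evictions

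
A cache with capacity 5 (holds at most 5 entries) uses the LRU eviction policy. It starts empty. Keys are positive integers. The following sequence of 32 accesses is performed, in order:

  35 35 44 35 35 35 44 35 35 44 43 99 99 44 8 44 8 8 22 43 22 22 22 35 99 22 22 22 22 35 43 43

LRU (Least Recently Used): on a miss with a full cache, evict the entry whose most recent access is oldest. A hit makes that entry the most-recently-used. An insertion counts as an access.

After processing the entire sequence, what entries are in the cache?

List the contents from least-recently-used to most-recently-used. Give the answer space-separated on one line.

LRU simulation (capacity=5):
  1. access 35: MISS. Cache (LRU->MRU): [35]
  2. access 35: HIT. Cache (LRU->MRU): [35]
  3. access 44: MISS. Cache (LRU->MRU): [35 44]
  4. access 35: HIT. Cache (LRU->MRU): [44 35]
  5. access 35: HIT. Cache (LRU->MRU): [44 35]
  6. access 35: HIT. Cache (LRU->MRU): [44 35]
  7. access 44: HIT. Cache (LRU->MRU): [35 44]
  8. access 35: HIT. Cache (LRU->MRU): [44 35]
  9. access 35: HIT. Cache (LRU->MRU): [44 35]
  10. access 44: HIT. Cache (LRU->MRU): [35 44]
  11. access 43: MISS. Cache (LRU->MRU): [35 44 43]
  12. access 99: MISS. Cache (LRU->MRU): [35 44 43 99]
  13. access 99: HIT. Cache (LRU->MRU): [35 44 43 99]
  14. access 44: HIT. Cache (LRU->MRU): [35 43 99 44]
  15. access 8: MISS. Cache (LRU->MRU): [35 43 99 44 8]
  16. access 44: HIT. Cache (LRU->MRU): [35 43 99 8 44]
  17. access 8: HIT. Cache (LRU->MRU): [35 43 99 44 8]
  18. access 8: HIT. Cache (LRU->MRU): [35 43 99 44 8]
  19. access 22: MISS, evict 35. Cache (LRU->MRU): [43 99 44 8 22]
  20. access 43: HIT. Cache (LRU->MRU): [99 44 8 22 43]
  21. access 22: HIT. Cache (LRU->MRU): [99 44 8 43 22]
  22. access 22: HIT. Cache (LRU->MRU): [99 44 8 43 22]
  23. access 22: HIT. Cache (LRU->MRU): [99 44 8 43 22]
  24. access 35: MISS, evict 99. Cache (LRU->MRU): [44 8 43 22 35]
  25. access 99: MISS, evict 44. Cache (LRU->MRU): [8 43 22 35 99]
  26. access 22: HIT. Cache (LRU->MRU): [8 43 35 99 22]
  27. access 22: HIT. Cache (LRU->MRU): [8 43 35 99 22]
  28. access 22: HIT. Cache (LRU->MRU): [8 43 35 99 22]
  29. access 22: HIT. Cache (LRU->MRU): [8 43 35 99 22]
  30. access 35: HIT. Cache (LRU->MRU): [8 43 99 22 35]
  31. access 43: HIT. Cache (LRU->MRU): [8 99 22 35 43]
  32. access 43: HIT. Cache (LRU->MRU): [8 99 22 35 43]
Total: 24 hits, 8 misses, 3 evictions

Answer: 8 99 22 35 43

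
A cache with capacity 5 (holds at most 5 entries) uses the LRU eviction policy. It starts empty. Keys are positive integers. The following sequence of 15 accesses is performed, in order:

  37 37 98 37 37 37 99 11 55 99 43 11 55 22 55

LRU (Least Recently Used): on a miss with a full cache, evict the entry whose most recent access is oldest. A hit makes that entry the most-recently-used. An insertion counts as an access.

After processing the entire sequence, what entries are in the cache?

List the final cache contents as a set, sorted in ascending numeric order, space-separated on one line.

Answer: 11 22 43 55 99

Derivation:
LRU simulation (capacity=5):
  1. access 37: MISS. Cache (LRU->MRU): [37]
  2. access 37: HIT. Cache (LRU->MRU): [37]
  3. access 98: MISS. Cache (LRU->MRU): [37 98]
  4. access 37: HIT. Cache (LRU->MRU): [98 37]
  5. access 37: HIT. Cache (LRU->MRU): [98 37]
  6. access 37: HIT. Cache (LRU->MRU): [98 37]
  7. access 99: MISS. Cache (LRU->MRU): [98 37 99]
  8. access 11: MISS. Cache (LRU->MRU): [98 37 99 11]
  9. access 55: MISS. Cache (LRU->MRU): [98 37 99 11 55]
  10. access 99: HIT. Cache (LRU->MRU): [98 37 11 55 99]
  11. access 43: MISS, evict 98. Cache (LRU->MRU): [37 11 55 99 43]
  12. access 11: HIT. Cache (LRU->MRU): [37 55 99 43 11]
  13. access 55: HIT. Cache (LRU->MRU): [37 99 43 11 55]
  14. access 22: MISS, evict 37. Cache (LRU->MRU): [99 43 11 55 22]
  15. access 55: HIT. Cache (LRU->MRU): [99 43 11 22 55]
Total: 8 hits, 7 misses, 2 evictions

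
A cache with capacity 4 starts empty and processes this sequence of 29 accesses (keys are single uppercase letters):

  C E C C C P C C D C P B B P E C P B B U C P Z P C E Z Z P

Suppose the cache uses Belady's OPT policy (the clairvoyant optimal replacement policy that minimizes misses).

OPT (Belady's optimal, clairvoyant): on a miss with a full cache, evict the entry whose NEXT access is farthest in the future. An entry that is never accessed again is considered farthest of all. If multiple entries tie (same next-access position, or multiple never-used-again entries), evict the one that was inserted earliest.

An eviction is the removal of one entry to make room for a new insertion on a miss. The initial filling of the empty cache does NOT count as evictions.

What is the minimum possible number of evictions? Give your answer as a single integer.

Answer: 3

Derivation:
OPT (Belady) simulation (capacity=4):
  1. access C: MISS. Cache: [C]
  2. access E: MISS. Cache: [C E]
  3. access C: HIT. Next use of C: step 4. Cache: [C E]
  4. access C: HIT. Next use of C: step 5. Cache: [C E]
  5. access C: HIT. Next use of C: step 7. Cache: [C E]
  6. access P: MISS. Cache: [C E P]
  7. access C: HIT. Next use of C: step 8. Cache: [C E P]
  8. access C: HIT. Next use of C: step 10. Cache: [C E P]
  9. access D: MISS. Cache: [C E P D]
  10. access C: HIT. Next use of C: step 16. Cache: [C E P D]
  11. access P: HIT. Next use of P: step 14. Cache: [C E P D]
  12. access B: MISS, evict D (next use: never). Cache: [C E P B]
  13. access B: HIT. Next use of B: step 18. Cache: [C E P B]
  14. access P: HIT. Next use of P: step 17. Cache: [C E P B]
  15. access E: HIT. Next use of E: step 26. Cache: [C E P B]
  16. access C: HIT. Next use of C: step 21. Cache: [C E P B]
  17. access P: HIT. Next use of P: step 22. Cache: [C E P B]
  18. access B: HIT. Next use of B: step 19. Cache: [C E P B]
  19. access B: HIT. Next use of B: never. Cache: [C E P B]
  20. access U: MISS, evict B (next use: never). Cache: [C E P U]
  21. access C: HIT. Next use of C: step 25. Cache: [C E P U]
  22. access P: HIT. Next use of P: step 24. Cache: [C E P U]
  23. access Z: MISS, evict U (next use: never). Cache: [C E P Z]
  24. access P: HIT. Next use of P: step 29. Cache: [C E P Z]
  25. access C: HIT. Next use of C: never. Cache: [C E P Z]
  26. access E: HIT. Next use of E: never. Cache: [C E P Z]
  27. access Z: HIT. Next use of Z: step 28. Cache: [C E P Z]
  28. access Z: HIT. Next use of Z: never. Cache: [C E P Z]
  29. access P: HIT. Next use of P: never. Cache: [C E P Z]
Total: 22 hits, 7 misses, 3 evictions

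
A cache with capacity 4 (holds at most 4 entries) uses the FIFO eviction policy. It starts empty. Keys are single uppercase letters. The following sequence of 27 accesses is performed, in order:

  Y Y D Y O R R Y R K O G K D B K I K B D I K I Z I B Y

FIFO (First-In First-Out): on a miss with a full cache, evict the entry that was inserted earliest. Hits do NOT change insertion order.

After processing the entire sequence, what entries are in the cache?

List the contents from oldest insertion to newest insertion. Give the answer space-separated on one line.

Answer: I K Z Y

Derivation:
FIFO simulation (capacity=4):
  1. access Y: MISS. Cache (old->new): [Y]
  2. access Y: HIT. Cache (old->new): [Y]
  3. access D: MISS. Cache (old->new): [Y D]
  4. access Y: HIT. Cache (old->new): [Y D]
  5. access O: MISS. Cache (old->new): [Y D O]
  6. access R: MISS. Cache (old->new): [Y D O R]
  7. access R: HIT. Cache (old->new): [Y D O R]
  8. access Y: HIT. Cache (old->new): [Y D O R]
  9. access R: HIT. Cache (old->new): [Y D O R]
  10. access K: MISS, evict Y. Cache (old->new): [D O R K]
  11. access O: HIT. Cache (old->new): [D O R K]
  12. access G: MISS, evict D. Cache (old->new): [O R K G]
  13. access K: HIT. Cache (old->new): [O R K G]
  14. access D: MISS, evict O. Cache (old->new): [R K G D]
  15. access B: MISS, evict R. Cache (old->new): [K G D B]
  16. access K: HIT. Cache (old->new): [K G D B]
  17. access I: MISS, evict K. Cache (old->new): [G D B I]
  18. access K: MISS, evict G. Cache (old->new): [D B I K]
  19. access B: HIT. Cache (old->new): [D B I K]
  20. access D: HIT. Cache (old->new): [D B I K]
  21. access I: HIT. Cache (old->new): [D B I K]
  22. access K: HIT. Cache (old->new): [D B I K]
  23. access I: HIT. Cache (old->new): [D B I K]
  24. access Z: MISS, evict D. Cache (old->new): [B I K Z]
  25. access I: HIT. Cache (old->new): [B I K Z]
  26. access B: HIT. Cache (old->new): [B I K Z]
  27. access Y: MISS, evict B. Cache (old->new): [I K Z Y]
Total: 15 hits, 12 misses, 8 evictions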